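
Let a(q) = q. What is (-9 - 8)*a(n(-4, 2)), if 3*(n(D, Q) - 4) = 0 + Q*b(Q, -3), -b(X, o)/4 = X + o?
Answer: -340/3 ≈ -113.33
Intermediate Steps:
b(X, o) = -4*X - 4*o (b(X, o) = -4*(X + o) = -4*X - 4*o)
n(D, Q) = 4 + Q*(12 - 4*Q)/3 (n(D, Q) = 4 + (0 + Q*(-4*Q - 4*(-3)))/3 = 4 + (0 + Q*(-4*Q + 12))/3 = 4 + (0 + Q*(12 - 4*Q))/3 = 4 + (Q*(12 - 4*Q))/3 = 4 + Q*(12 - 4*Q)/3)
(-9 - 8)*a(n(-4, 2)) = (-9 - 8)*(4 - 4/3*2*(-3 + 2)) = -17*(4 - 4/3*2*(-1)) = -17*(4 + 8/3) = -17*20/3 = -340/3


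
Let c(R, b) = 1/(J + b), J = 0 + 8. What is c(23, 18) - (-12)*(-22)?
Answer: -6863/26 ≈ -263.96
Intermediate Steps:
J = 8
c(R, b) = 1/(8 + b)
c(23, 18) - (-12)*(-22) = 1/(8 + 18) - (-12)*(-22) = 1/26 - 1*264 = 1/26 - 264 = -6863/26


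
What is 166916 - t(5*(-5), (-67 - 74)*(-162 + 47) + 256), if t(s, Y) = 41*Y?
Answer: -508395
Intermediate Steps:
166916 - t(5*(-5), (-67 - 74)*(-162 + 47) + 256) = 166916 - 41*((-67 - 74)*(-162 + 47) + 256) = 166916 - 41*(-141*(-115) + 256) = 166916 - 41*(16215 + 256) = 166916 - 41*16471 = 166916 - 1*675311 = 166916 - 675311 = -508395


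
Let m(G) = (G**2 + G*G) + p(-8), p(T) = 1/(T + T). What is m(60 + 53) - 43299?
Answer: -284177/16 ≈ -17761.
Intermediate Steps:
p(T) = 1/(2*T)
m(G) = -1/16 + 2*G**2 (m(G) = (G**2 + G*G) + (1/2)/(-8) = (G**2 + G**2) + (1/2)*(-1/8) = 2*G**2 - 1/16 = -1/16 + 2*G**2)
m(60 + 53) - 43299 = (-1/16 + 2*(60 + 53)**2) - 43299 = (-1/16 + 2*113**2) - 43299 = (-1/16 + 2*12769) - 43299 = (-1/16 + 25538) - 43299 = 408607/16 - 43299 = -284177/16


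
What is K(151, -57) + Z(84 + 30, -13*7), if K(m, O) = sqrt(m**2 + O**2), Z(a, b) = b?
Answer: -91 + 5*sqrt(1042) ≈ 70.400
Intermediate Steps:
K(m, O) = sqrt(O**2 + m**2)
K(151, -57) + Z(84 + 30, -13*7) = sqrt((-57)**2 + 151**2) - 13*7 = sqrt(3249 + 22801) - 91 = sqrt(26050) - 91 = 5*sqrt(1042) - 91 = -91 + 5*sqrt(1042)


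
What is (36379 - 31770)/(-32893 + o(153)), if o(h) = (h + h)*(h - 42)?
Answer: 4609/1073 ≈ 4.2954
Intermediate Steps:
o(h) = 2*h*(-42 + h) (o(h) = (2*h)*(-42 + h) = 2*h*(-42 + h))
(36379 - 31770)/(-32893 + o(153)) = (36379 - 31770)/(-32893 + 2*153*(-42 + 153)) = 4609/(-32893 + 2*153*111) = 4609/(-32893 + 33966) = 4609/1073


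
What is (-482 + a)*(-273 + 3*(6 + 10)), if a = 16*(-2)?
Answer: 115650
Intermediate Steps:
a = -32
(-482 + a)*(-273 + 3*(6 + 10)) = (-482 - 32)*(-273 + 3*(6 + 10)) = -514*(-273 + 3*16) = -514*(-273 + 48) = -514*(-225) = 115650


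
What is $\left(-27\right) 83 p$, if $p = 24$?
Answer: $-53784$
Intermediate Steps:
$\left(-27\right) 83 p = \left(-27\right) 83 \cdot 24 = \left(-2241\right) 24 = -53784$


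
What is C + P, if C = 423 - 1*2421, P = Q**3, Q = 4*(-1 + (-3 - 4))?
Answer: -34766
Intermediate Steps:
Q = -32 (Q = 4*(-1 - 7) = 4*(-8) = -32)
P = -32768 (P = (-32)**3 = -32768)
C = -1998 (C = 423 - 2421 = -1998)
C + P = -1998 - 32768 = -34766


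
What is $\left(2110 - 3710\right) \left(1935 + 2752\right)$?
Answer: $-7499200$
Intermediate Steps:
$\left(2110 - 3710\right) \left(1935 + 2752\right) = \left(-1600\right) 4687 = -7499200$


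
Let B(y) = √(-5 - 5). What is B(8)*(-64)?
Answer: -64*I*√10 ≈ -202.39*I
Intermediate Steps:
B(y) = I*√10 (B(y) = √(-10) = I*√10)
B(8)*(-64) = (I*√10)*(-64) = -64*I*√10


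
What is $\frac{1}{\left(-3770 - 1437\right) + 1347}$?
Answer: $- \frac{1}{3860} \approx -0.00025907$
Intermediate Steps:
$\frac{1}{\left(-3770 - 1437\right) + 1347} = \frac{1}{-5207 + 1347} = \frac{1}{-3860} = - \frac{1}{3860}$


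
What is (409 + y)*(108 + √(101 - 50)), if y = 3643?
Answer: 437616 + 4052*√51 ≈ 4.6655e+5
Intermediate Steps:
(409 + y)*(108 + √(101 - 50)) = (409 + 3643)*(108 + √(101 - 50)) = 4052*(108 + √51) = 437616 + 4052*√51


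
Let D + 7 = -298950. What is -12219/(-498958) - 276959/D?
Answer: 141843864305/149166986806 ≈ 0.95091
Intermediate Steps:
D = -298957 (D = -7 - 298950 = -298957)
-12219/(-498958) - 276959/D = -12219/(-498958) - 276959/(-298957) = -12219*(-1/498958) - 276959*(-1/298957) = 12219/498958 + 276959/298957 = 141843864305/149166986806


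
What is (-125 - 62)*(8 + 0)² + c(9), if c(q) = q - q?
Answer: -11968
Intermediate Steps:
c(q) = 0
(-125 - 62)*(8 + 0)² + c(9) = (-125 - 62)*(8 + 0)² + 0 = -187*8² + 0 = -187*64 + 0 = -11968 + 0 = -11968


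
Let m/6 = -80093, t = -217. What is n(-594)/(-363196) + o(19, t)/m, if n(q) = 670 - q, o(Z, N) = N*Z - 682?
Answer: 2816167/432021642 ≈ 0.0065186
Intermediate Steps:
o(Z, N) = -682 + N*Z
m = -480558 (m = 6*(-80093) = -480558)
n(-594)/(-363196) + o(19, t)/m = (670 - 1*(-594))/(-363196) + (-682 - 217*19)/(-480558) = (670 + 594)*(-1/363196) + (-682 - 4123)*(-1/480558) = 1264*(-1/363196) - 4805*(-1/480558) = -316/90799 + 4805/480558 = 2816167/432021642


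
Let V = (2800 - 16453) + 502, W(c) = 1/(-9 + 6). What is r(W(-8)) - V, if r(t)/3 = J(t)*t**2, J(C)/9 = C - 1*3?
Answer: 13141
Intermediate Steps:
J(C) = -27 + 9*C (J(C) = 9*(C - 1*3) = 9*(C - 3) = 9*(-3 + C) = -27 + 9*C)
W(c) = -1/3 (W(c) = 1/(-3) = -1/3)
r(t) = 3*t**2*(-27 + 9*t) (r(t) = 3*((-27 + 9*t)*t**2) = 3*(t**2*(-27 + 9*t)) = 3*t**2*(-27 + 9*t))
V = -13151 (V = -13653 + 502 = -13151)
r(W(-8)) - V = 27*(-1/3)**2*(-3 - 1/3) - 1*(-13151) = 27*(1/9)*(-10/3) + 13151 = -10 + 13151 = 13141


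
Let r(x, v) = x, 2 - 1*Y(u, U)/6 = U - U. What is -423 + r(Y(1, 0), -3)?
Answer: -411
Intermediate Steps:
Y(u, U) = 12 (Y(u, U) = 12 - 6*(U - U) = 12 - 6*0 = 12 + 0 = 12)
-423 + r(Y(1, 0), -3) = -423 + 12 = -411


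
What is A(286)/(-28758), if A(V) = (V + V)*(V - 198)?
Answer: -25168/14379 ≈ -1.7503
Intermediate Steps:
A(V) = 2*V*(-198 + V) (A(V) = (2*V)*(-198 + V) = 2*V*(-198 + V))
A(286)/(-28758) = (2*286*(-198 + 286))/(-28758) = (2*286*88)*(-1/28758) = 50336*(-1/28758) = -25168/14379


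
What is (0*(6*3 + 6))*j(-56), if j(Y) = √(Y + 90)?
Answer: 0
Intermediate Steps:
j(Y) = √(90 + Y)
(0*(6*3 + 6))*j(-56) = (0*(6*3 + 6))*√(90 - 56) = (0*(18 + 6))*√34 = (0*24)*√34 = 0*√34 = 0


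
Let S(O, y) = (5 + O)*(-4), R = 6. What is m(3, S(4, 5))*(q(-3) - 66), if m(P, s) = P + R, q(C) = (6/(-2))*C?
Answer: -513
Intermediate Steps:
q(C) = -3*C (q(C) = (6*(-½))*C = -3*C)
S(O, y) = -20 - 4*O
m(P, s) = 6 + P (m(P, s) = P + 6 = 6 + P)
m(3, S(4, 5))*(q(-3) - 66) = (6 + 3)*(-3*(-3) - 66) = 9*(9 - 66) = 9*(-57) = -513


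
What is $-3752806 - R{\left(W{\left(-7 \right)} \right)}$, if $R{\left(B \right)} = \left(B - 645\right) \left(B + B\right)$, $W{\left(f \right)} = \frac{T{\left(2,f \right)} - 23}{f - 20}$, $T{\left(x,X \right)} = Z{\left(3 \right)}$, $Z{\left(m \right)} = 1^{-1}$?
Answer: $- \frac{2735030282}{729} \approx -3.7518 \cdot 10^{6}$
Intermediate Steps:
$Z{\left(m \right)} = 1$
$T{\left(x,X \right)} = 1$
$W{\left(f \right)} = - \frac{22}{-20 + f}$ ($W{\left(f \right)} = \frac{1 - 23}{f - 20} = - \frac{22}{-20 + f}$)
$R{\left(B \right)} = 2 B \left(-645 + B\right)$ ($R{\left(B \right)} = \left(-645 + B\right) 2 B = 2 B \left(-645 + B\right)$)
$-3752806 - R{\left(W{\left(-7 \right)} \right)} = -3752806 - 2 \left(- \frac{22}{-20 - 7}\right) \left(-645 - \frac{22}{-20 - 7}\right) = -3752806 - 2 \left(- \frac{22}{-27}\right) \left(-645 - \frac{22}{-27}\right) = -3752806 - 2 \left(\left(-22\right) \left(- \frac{1}{27}\right)\right) \left(-645 - - \frac{22}{27}\right) = -3752806 - 2 \cdot \frac{22}{27} \left(-645 + \frac{22}{27}\right) = -3752806 - 2 \cdot \frac{22}{27} \left(- \frac{17393}{27}\right) = -3752806 - - \frac{765292}{729} = -3752806 + \frac{765292}{729} = - \frac{2735030282}{729}$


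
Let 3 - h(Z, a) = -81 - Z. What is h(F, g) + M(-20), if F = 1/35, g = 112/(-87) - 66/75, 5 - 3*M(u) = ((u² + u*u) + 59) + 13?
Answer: -7174/35 ≈ -204.97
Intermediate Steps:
M(u) = -67/3 - 2*u²/3 (M(u) = 5/3 - (((u² + u*u) + 59) + 13)/3 = 5/3 - (((u² + u²) + 59) + 13)/3 = 5/3 - ((2*u² + 59) + 13)/3 = 5/3 - ((59 + 2*u²) + 13)/3 = 5/3 - (72 + 2*u²)/3 = 5/3 + (-24 - 2*u²/3) = -67/3 - 2*u²/3)
g = -4714/2175 (g = 112*(-1/87) - 66*1/75 = -112/87 - 22/25 = -4714/2175 ≈ -2.1674)
F = 1/35 ≈ 0.028571
h(Z, a) = 84 + Z (h(Z, a) = 3 - (-81 - Z) = 3 + (81 + Z) = 84 + Z)
h(F, g) + M(-20) = (84 + 1/35) + (-67/3 - ⅔*(-20)²) = 2941/35 + (-67/3 - ⅔*400) = 2941/35 + (-67/3 - 800/3) = 2941/35 - 289 = -7174/35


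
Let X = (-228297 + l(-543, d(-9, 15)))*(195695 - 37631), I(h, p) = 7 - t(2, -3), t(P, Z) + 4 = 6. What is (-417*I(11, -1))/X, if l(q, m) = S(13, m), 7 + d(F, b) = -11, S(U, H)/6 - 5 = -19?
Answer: 695/12032938128 ≈ 5.7758e-8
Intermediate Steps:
S(U, H) = -84 (S(U, H) = 30 + 6*(-19) = 30 - 114 = -84)
t(P, Z) = 2 (t(P, Z) = -4 + 6 = 2)
d(F, b) = -18 (d(F, b) = -7 - 11 = -18)
l(q, m) = -84
I(h, p) = 5 (I(h, p) = 7 - 1*2 = 7 - 2 = 5)
X = -36098814384 (X = (-228297 - 84)*(195695 - 37631) = -228381*158064 = -36098814384)
(-417*I(11, -1))/X = -417*5/(-36098814384) = -2085*(-1/36098814384) = 695/12032938128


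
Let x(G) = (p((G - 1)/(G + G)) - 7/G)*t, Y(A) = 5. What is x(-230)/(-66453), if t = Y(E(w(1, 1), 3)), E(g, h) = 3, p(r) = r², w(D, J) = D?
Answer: -59801/2812290960 ≈ -2.1264e-5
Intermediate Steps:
t = 5
x(G) = -35/G + 5*(-1 + G)²/(4*G²) (x(G) = (((G - 1)/(G + G))² - 7/G)*5 = (((-1 + G)/((2*G)))² - 7/G)*5 = (((-1 + G)*(1/(2*G)))² - 7/G)*5 = (((-1 + G)/(2*G))² - 7/G)*5 = ((-1 + G)²/(4*G²) - 7/G)*5 = (-7/G + (-1 + G)²/(4*G²))*5 = -35/G + 5*(-1 + G)²/(4*G²))
x(-230)/(-66453) = ((5/4)*((-1 - 230)² - 28*(-230))/(-230)²)/(-66453) = ((5/4)*(1/52900)*((-231)² + 6440))*(-1/66453) = ((5/4)*(1/52900)*(53361 + 6440))*(-1/66453) = ((5/4)*(1/52900)*59801)*(-1/66453) = (59801/42320)*(-1/66453) = -59801/2812290960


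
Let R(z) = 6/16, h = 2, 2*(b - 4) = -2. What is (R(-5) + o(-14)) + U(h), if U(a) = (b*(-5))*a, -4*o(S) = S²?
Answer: -629/8 ≈ -78.625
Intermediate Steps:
o(S) = -S²/4
b = 3 (b = 4 + (½)*(-2) = 4 - 1 = 3)
R(z) = 3/8 (R(z) = 6*(1/16) = 3/8)
U(a) = -15*a (U(a) = (3*(-5))*a = -15*a)
(R(-5) + o(-14)) + U(h) = (3/8 - ¼*(-14)²) - 15*2 = (3/8 - ¼*196) - 30 = (3/8 - 49) - 30 = -389/8 - 30 = -629/8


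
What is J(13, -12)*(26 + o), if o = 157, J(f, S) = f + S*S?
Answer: 28731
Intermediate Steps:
J(f, S) = f + S**2
J(13, -12)*(26 + o) = (13 + (-12)**2)*(26 + 157) = (13 + 144)*183 = 157*183 = 28731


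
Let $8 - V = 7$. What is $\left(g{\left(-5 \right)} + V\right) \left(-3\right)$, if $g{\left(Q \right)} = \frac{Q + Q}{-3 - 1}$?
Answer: $- \frac{21}{2} \approx -10.5$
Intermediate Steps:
$V = 1$ ($V = 8 - 7 = 1$)
$g{\left(Q \right)} = - \frac{Q}{2}$ ($g{\left(Q \right)} = \frac{2 Q}{-4} = 2 Q \left(- \frac{1}{4}\right) = - \frac{Q}{2}$)
$\left(g{\left(-5 \right)} + V\right) \left(-3\right) = \left(\left(- \frac{1}{2}\right) \left(-5\right) + 1\right) \left(-3\right) = \left(\frac{5}{2} + 1\right) \left(-3\right) = \frac{7}{2} \left(-3\right) = - \frac{21}{2}$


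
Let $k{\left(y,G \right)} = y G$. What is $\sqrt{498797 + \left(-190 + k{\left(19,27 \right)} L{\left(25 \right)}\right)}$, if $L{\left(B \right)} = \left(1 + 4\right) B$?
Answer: $2 \sqrt{140683} \approx 750.15$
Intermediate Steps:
$k{\left(y,G \right)} = G y$
$L{\left(B \right)} = 5 B$
$\sqrt{498797 + \left(-190 + k{\left(19,27 \right)} L{\left(25 \right)}\right)} = \sqrt{498797 - \left(190 - 27 \cdot 19 \cdot 5 \cdot 25\right)} = \sqrt{498797 + \left(-190 + 513 \cdot 125\right)} = \sqrt{498797 + \left(-190 + 64125\right)} = \sqrt{498797 + 63935} = \sqrt{562732} = 2 \sqrt{140683}$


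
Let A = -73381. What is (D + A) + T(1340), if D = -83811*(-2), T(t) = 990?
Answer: 95231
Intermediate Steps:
D = 167622
(D + A) + T(1340) = (167622 - 73381) + 990 = 94241 + 990 = 95231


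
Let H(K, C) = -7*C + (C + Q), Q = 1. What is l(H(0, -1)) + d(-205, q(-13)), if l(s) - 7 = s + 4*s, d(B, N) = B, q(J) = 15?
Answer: -163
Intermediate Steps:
H(K, C) = 1 - 6*C (H(K, C) = -7*C + (C + 1) = -7*C + (1 + C) = 1 - 6*C)
l(s) = 7 + 5*s (l(s) = 7 + (s + 4*s) = 7 + 5*s)
l(H(0, -1)) + d(-205, q(-13)) = (7 + 5*(1 - 6*(-1))) - 205 = (7 + 5*(1 + 6)) - 205 = (7 + 5*7) - 205 = (7 + 35) - 205 = 42 - 205 = -163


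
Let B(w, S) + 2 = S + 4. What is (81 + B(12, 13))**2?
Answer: 9216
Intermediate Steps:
B(w, S) = 2 + S (B(w, S) = -2 + (S + 4) = -2 + (4 + S) = 2 + S)
(81 + B(12, 13))**2 = (81 + (2 + 13))**2 = (81 + 15)**2 = 96**2 = 9216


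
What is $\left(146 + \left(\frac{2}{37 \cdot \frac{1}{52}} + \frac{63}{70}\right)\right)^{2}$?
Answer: $\frac{3068384449}{136900} \approx 22413.0$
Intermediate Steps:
$\left(146 + \left(\frac{2}{37 \cdot \frac{1}{52}} + \frac{63}{70}\right)\right)^{2} = \left(146 + \left(\frac{2}{37 \cdot \frac{1}{52}} + 63 \cdot \frac{1}{70}\right)\right)^{2} = \left(146 + \left(\frac{2}{\frac{37}{52}} + \frac{9}{10}\right)\right)^{2} = \left(146 + \left(2 \cdot \frac{52}{37} + \frac{9}{10}\right)\right)^{2} = \left(146 + \left(\frac{104}{37} + \frac{9}{10}\right)\right)^{2} = \left(146 + \frac{1373}{370}\right)^{2} = \left(\frac{55393}{370}\right)^{2} = \frac{3068384449}{136900}$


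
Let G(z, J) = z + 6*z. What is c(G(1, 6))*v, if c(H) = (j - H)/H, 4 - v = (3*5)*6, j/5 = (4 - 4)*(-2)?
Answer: 86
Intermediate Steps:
j = 0 (j = 5*((4 - 4)*(-2)) = 5*(0*(-2)) = 5*0 = 0)
v = -86 (v = 4 - 3*5*6 = 4 - 15*6 = 4 - 1*90 = 4 - 90 = -86)
G(z, J) = 7*z
c(H) = -1 (c(H) = (0 - H)/H = (-H)/H = -1)
c(G(1, 6))*v = -1*(-86) = 86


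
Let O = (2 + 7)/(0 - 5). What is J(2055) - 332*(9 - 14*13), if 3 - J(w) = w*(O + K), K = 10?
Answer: 40588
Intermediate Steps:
O = -9/5 (O = 9/(-5) = 9*(-⅕) = -9/5 ≈ -1.8000)
J(w) = 3 - 41*w/5 (J(w) = 3 - w*(-9/5 + 10) = 3 - w*41/5 = 3 - 41*w/5)
J(2055) - 332*(9 - 14*13) = (3 - 41/5*2055) - 332*(9 - 14*13) = (3 - 16851) - 332*(9 - 182) = -16848 - 332*(-173) = -16848 - 1*(-57436) = -16848 + 57436 = 40588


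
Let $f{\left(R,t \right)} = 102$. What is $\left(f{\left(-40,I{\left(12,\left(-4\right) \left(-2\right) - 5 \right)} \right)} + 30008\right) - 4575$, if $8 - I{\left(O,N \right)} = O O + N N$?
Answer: $25535$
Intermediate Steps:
$I{\left(O,N \right)} = 8 - N^{2} - O^{2}$ ($I{\left(O,N \right)} = 8 - \left(O O + N N\right) = 8 - \left(O^{2} + N^{2}\right) = 8 - \left(N^{2} + O^{2}\right) = 8 - N^{2} - O^{2}$)
$\left(f{\left(-40,I{\left(12,\left(-4\right) \left(-2\right) - 5 \right)} \right)} + 30008\right) - 4575 = \left(102 + 30008\right) - 4575 = 30110 - 4575 = 25535$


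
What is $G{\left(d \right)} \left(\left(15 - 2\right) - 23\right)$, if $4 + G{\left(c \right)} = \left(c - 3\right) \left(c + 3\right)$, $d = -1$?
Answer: $120$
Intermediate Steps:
$G{\left(c \right)} = -4 + \left(-3 + c\right) \left(3 + c\right)$ ($G{\left(c \right)} = -4 + \left(c - 3\right) \left(c + 3\right) = -4 + \left(c - 3\right) \left(3 + c\right) = -4 + \left(-3 + c\right) \left(3 + c\right)$)
$G{\left(d \right)} \left(\left(15 - 2\right) - 23\right) = \left(-13 + \left(-1\right)^{2}\right) \left(\left(15 - 2\right) - 23\right) = \left(-13 + 1\right) \left(13 - 23\right) = \left(-12\right) \left(-10\right) = 120$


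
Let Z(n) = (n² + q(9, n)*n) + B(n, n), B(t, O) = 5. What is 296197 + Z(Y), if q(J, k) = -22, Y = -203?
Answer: 341877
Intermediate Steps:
Z(n) = 5 + n² - 22*n (Z(n) = (n² - 22*n) + 5 = 5 + n² - 22*n)
296197 + Z(Y) = 296197 + (5 + (-203)² - 22*(-203)) = 296197 + (5 + 41209 + 4466) = 296197 + 45680 = 341877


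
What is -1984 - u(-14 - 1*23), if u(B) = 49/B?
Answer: -73359/37 ≈ -1982.7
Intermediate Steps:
-1984 - u(-14 - 1*23) = -1984 - 49/(-14 - 1*23) = -1984 - 49/(-14 - 23) = -1984 - 49/(-37) = -1984 - 49*(-1)/37 = -1984 - 1*(-49/37) = -1984 + 49/37 = -73359/37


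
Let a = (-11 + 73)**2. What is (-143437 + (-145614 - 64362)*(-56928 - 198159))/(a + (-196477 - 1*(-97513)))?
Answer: -10712400895/19024 ≈ -5.6310e+5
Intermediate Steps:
a = 3844 (a = 62**2 = 3844)
(-143437 + (-145614 - 64362)*(-56928 - 198159))/(a + (-196477 - 1*(-97513))) = (-143437 + (-145614 - 64362)*(-56928 - 198159))/(3844 + (-196477 - 1*(-97513))) = (-143437 - 209976*(-255087))/(3844 + (-196477 + 97513)) = (-143437 + 53562147912)/(3844 - 98964) = 53562004475/(-95120) = 53562004475*(-1/95120) = -10712400895/19024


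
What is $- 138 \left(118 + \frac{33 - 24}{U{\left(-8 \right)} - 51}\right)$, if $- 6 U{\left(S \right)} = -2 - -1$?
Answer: $- \frac{4959168}{305} \approx -16260.0$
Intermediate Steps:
$U{\left(S \right)} = \frac{1}{6}$ ($U{\left(S \right)} = - \frac{-2 - -1}{6} = - \frac{-2 + 1}{6} = \left(- \frac{1}{6}\right) \left(-1\right) = \frac{1}{6}$)
$- 138 \left(118 + \frac{33 - 24}{U{\left(-8 \right)} - 51}\right) = - 138 \left(118 + \frac{33 - 24}{\frac{1}{6} - 51}\right) = - 138 \left(118 + \frac{9}{- \frac{305}{6}}\right) = - 138 \left(118 + 9 \left(- \frac{6}{305}\right)\right) = - 138 \left(118 - \frac{54}{305}\right) = \left(-138\right) \frac{35936}{305} = - \frac{4959168}{305}$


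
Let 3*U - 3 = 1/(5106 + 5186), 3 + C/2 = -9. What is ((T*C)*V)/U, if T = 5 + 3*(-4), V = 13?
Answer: 9633312/4411 ≈ 2183.9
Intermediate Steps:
C = -24 (C = -6 + 2*(-9) = -6 - 18 = -24)
T = -7 (T = 5 - 12 = -7)
U = 30877/30876 (U = 1 + 1/(3*(5106 + 5186)) = 1 + (⅓)/10292 = 1 + (⅓)*(1/10292) = 1 + 1/30876 = 30877/30876 ≈ 1.0000)
((T*C)*V)/U = (-7*(-24)*13)/(30877/30876) = (168*13)*(30876/30877) = 2184*(30876/30877) = 9633312/4411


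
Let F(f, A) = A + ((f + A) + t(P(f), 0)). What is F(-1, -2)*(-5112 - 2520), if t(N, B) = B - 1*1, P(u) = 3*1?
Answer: 45792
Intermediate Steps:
P(u) = 3
t(N, B) = -1 + B (t(N, B) = B - 1 = -1 + B)
F(f, A) = -1 + f + 2*A (F(f, A) = A + ((f + A) + (-1 + 0)) = A + ((A + f) - 1) = A + (-1 + A + f) = -1 + f + 2*A)
F(-1, -2)*(-5112 - 2520) = (-1 - 1 + 2*(-2))*(-5112 - 2520) = (-1 - 1 - 4)*(-7632) = -6*(-7632) = 45792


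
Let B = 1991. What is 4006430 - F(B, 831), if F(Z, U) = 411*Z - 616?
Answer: 3188745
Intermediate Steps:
F(Z, U) = -616 + 411*Z
4006430 - F(B, 831) = 4006430 - (-616 + 411*1991) = 4006430 - (-616 + 818301) = 4006430 - 1*817685 = 4006430 - 817685 = 3188745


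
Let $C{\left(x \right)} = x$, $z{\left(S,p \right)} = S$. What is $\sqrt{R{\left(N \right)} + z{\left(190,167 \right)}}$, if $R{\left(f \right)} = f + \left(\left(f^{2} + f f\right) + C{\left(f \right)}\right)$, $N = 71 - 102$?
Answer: $5 \sqrt{82} \approx 45.277$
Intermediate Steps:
$N = -31$ ($N = 71 - 102 = -31$)
$R{\left(f \right)} = 2 f + 2 f^{2}$ ($R{\left(f \right)} = f + \left(\left(f^{2} + f f\right) + f\right) = f + \left(\left(f^{2} + f^{2}\right) + f\right) = f + \left(2 f^{2} + f\right) = f + \left(f + 2 f^{2}\right) = 2 f + 2 f^{2}$)
$\sqrt{R{\left(N \right)} + z{\left(190,167 \right)}} = \sqrt{2 \left(-31\right) \left(1 - 31\right) + 190} = \sqrt{2 \left(-31\right) \left(-30\right) + 190} = \sqrt{1860 + 190} = \sqrt{2050} = 5 \sqrt{82}$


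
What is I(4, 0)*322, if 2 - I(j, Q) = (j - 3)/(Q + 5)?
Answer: 2898/5 ≈ 579.60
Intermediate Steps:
I(j, Q) = 2 - (-3 + j)/(5 + Q) (I(j, Q) = 2 - (j - 3)/(Q + 5) = 2 - (-3 + j)/(5 + Q))
I(4, 0)*322 = ((13 - 1*4 + 2*0)/(5 + 0))*322 = ((13 - 4 + 0)/5)*322 = ((⅕)*9)*322 = (9/5)*322 = 2898/5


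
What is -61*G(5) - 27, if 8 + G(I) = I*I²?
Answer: -7164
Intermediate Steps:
G(I) = -8 + I³ (G(I) = -8 + I*I² = -8 + I³)
-61*G(5) - 27 = -61*(-8 + 5³) - 27 = -61*(-8 + 125) - 27 = -61*117 - 27 = -7137 - 27 = -7164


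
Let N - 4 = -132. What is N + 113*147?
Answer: 16483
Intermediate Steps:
N = -128 (N = 4 - 132 = -128)
N + 113*147 = -128 + 113*147 = -128 + 16611 = 16483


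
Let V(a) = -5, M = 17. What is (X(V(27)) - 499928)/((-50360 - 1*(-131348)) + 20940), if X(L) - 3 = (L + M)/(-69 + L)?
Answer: -18497231/3771336 ≈ -4.9047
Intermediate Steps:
X(L) = 3 + (17 + L)/(-69 + L) (X(L) = 3 + (L + 17)/(-69 + L) = 3 + (17 + L)/(-69 + L))
(X(V(27)) - 499928)/((-50360 - 1*(-131348)) + 20940) = (2*(-95 + 2*(-5))/(-69 - 5) - 499928)/((-50360 - 1*(-131348)) + 20940) = (2*(-95 - 10)/(-74) - 499928)/((-50360 + 131348) + 20940) = (2*(-1/74)*(-105) - 499928)/(80988 + 20940) = (105/37 - 499928)/101928 = -18497231/37*1/101928 = -18497231/3771336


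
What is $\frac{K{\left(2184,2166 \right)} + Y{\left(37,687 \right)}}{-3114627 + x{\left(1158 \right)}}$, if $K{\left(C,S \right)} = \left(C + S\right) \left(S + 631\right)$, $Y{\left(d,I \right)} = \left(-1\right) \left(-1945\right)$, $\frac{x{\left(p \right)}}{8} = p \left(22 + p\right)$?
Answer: $\frac{12168895}{7816893} \approx 1.5567$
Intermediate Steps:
$x{\left(p \right)} = 8 p \left(22 + p\right)$
$Y{\left(d,I \right)} = 1945$
$K{\left(C,S \right)} = \left(631 + S\right) \left(C + S\right)$ ($K{\left(C,S \right)} = \left(C + S\right) \left(631 + S\right) = \left(631 + S\right) \left(C + S\right)$)
$\frac{K{\left(2184,2166 \right)} + Y{\left(37,687 \right)}}{-3114627 + x{\left(1158 \right)}} = \frac{\left(2166^{2} + 631 \cdot 2184 + 631 \cdot 2166 + 2184 \cdot 2166\right) + 1945}{-3114627 + 8 \cdot 1158 \left(22 + 1158\right)} = \frac{\left(4691556 + 1378104 + 1366746 + 4730544\right) + 1945}{-3114627 + 8 \cdot 1158 \cdot 1180} = \frac{12166950 + 1945}{-3114627 + 10931520} = \frac{12168895}{7816893}$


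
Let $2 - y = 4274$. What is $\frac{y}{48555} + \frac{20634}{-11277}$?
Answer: $- \frac{12963694}{6759935} \approx -1.9177$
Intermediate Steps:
$y = -4272$ ($y = 2 - 4274 = -4272$)
$\frac{y}{48555} + \frac{20634}{-11277} = - \frac{4272}{48555} + \frac{20634}{-11277} = \left(-4272\right) \frac{1}{48555} + 20634 \left(- \frac{1}{11277}\right) = - \frac{1424}{16185} - \frac{6878}{3759} = - \frac{12963694}{6759935}$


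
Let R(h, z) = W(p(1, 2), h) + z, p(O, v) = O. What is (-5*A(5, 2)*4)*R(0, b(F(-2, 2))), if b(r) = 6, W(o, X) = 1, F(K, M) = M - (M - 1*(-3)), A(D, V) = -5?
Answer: 700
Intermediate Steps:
F(K, M) = -3 (F(K, M) = M - (M + 3) = M - (3 + M) = M + (-3 - M) = -3)
R(h, z) = 1 + z
(-5*A(5, 2)*4)*R(0, b(F(-2, 2))) = (-5*(-5)*4)*(1 + 6) = (25*4)*7 = 100*7 = 700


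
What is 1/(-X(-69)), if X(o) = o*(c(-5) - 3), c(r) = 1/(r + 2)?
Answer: -1/230 ≈ -0.0043478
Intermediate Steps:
c(r) = 1/(2 + r)
X(o) = -10*o/3 (X(o) = o*(1/(2 - 5) - 3) = o*(1/(-3) - 3) = o*(-⅓ - 3) = o*(-10/3) = -10*o/3)
1/(-X(-69)) = 1/(-(-10)*(-69)/3) = 1/(-1*230) = 1/(-230) = -1/230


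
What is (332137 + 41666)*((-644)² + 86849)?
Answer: 187493977755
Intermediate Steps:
(332137 + 41666)*((-644)² + 86849) = 373803*(414736 + 86849) = 373803*501585 = 187493977755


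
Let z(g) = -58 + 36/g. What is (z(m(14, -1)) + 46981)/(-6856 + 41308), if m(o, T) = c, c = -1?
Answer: 15629/11484 ≈ 1.3609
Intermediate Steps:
m(o, T) = -1
(z(m(14, -1)) + 46981)/(-6856 + 41308) = ((-58 + 36/(-1)) + 46981)/(-6856 + 41308) = ((-58 + 36*(-1)) + 46981)/34452 = ((-58 - 36) + 46981)*(1/34452) = (-94 + 46981)*(1/34452) = 46887*(1/34452) = 15629/11484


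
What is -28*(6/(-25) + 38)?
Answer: -26432/25 ≈ -1057.3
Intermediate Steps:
-28*(6/(-25) + 38) = -28*(6*(-1/25) + 38) = -28*(-6/25 + 38) = -28*944/25 = -26432/25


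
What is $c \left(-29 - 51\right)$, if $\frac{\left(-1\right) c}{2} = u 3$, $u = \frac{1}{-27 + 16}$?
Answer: $- \frac{480}{11} \approx -43.636$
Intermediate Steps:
$u = - \frac{1}{11}$ ($u = \frac{1}{-11} = - \frac{1}{11} \approx -0.090909$)
$c = \frac{6}{11}$ ($c = - 2 \left(\left(- \frac{1}{11}\right) 3\right) = \left(-2\right) \left(- \frac{3}{11}\right) = \frac{6}{11} \approx 0.54545$)
$c \left(-29 - 51\right) = \frac{6 \left(-29 - 51\right)}{11} = \frac{6}{11} \left(-80\right) = - \frac{480}{11}$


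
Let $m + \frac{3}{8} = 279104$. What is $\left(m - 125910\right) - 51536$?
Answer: $\frac{813261}{8} \approx 1.0166 \cdot 10^{5}$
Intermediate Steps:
$m = \frac{2232829}{8}$ ($m = - \frac{3}{8} + 279104 = \frac{2232829}{8} \approx 2.791 \cdot 10^{5}$)
$\left(m - 125910\right) - 51536 = \left(\frac{2232829}{8} - 125910\right) - 51536 = \frac{1225549}{8} - 51536 = \frac{813261}{8}$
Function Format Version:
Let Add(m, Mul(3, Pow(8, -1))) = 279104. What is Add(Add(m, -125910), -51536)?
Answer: Rational(813261, 8) ≈ 1.0166e+5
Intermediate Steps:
m = Rational(2232829, 8) (m = Add(Rational(-3, 8), 279104) = Rational(2232829, 8) ≈ 2.7910e+5)
Add(Add(m, -125910), -51536) = Add(Add(Rational(2232829, 8), -125910), -51536) = Add(Rational(1225549, 8), -51536) = Rational(813261, 8)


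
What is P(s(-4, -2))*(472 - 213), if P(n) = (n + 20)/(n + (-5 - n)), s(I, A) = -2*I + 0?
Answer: -7252/5 ≈ -1450.4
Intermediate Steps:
s(I, A) = -2*I
P(n) = -4 - n/5 (P(n) = (20 + n)/(-5) = (20 + n)*(-⅕) = -4 - n/5)
P(s(-4, -2))*(472 - 213) = (-4 - (-2)*(-4)/5)*(472 - 213) = (-4 - ⅕*8)*259 = (-4 - 8/5)*259 = -28/5*259 = -7252/5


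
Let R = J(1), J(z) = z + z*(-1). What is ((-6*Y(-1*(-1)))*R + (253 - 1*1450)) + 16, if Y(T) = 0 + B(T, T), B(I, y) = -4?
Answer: -1181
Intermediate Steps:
J(z) = 0 (J(z) = z - z = 0)
Y(T) = -4 (Y(T) = 0 - 4 = -4)
R = 0
((-6*Y(-1*(-1)))*R + (253 - 1*1450)) + 16 = (-6*(-4)*0 + (253 - 1*1450)) + 16 = (24*0 + (253 - 1450)) + 16 = (0 - 1197) + 16 = -1197 + 16 = -1181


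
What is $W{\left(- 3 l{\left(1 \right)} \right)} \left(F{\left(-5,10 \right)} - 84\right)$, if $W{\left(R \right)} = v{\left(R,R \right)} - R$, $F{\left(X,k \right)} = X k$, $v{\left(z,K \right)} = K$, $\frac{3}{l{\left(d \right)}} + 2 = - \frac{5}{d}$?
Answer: $0$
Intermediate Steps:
$l{\left(d \right)} = \frac{3}{-2 - \frac{5}{d}}$
$W{\left(R \right)} = 0$ ($W{\left(R \right)} = R - R = 0$)
$W{\left(- 3 l{\left(1 \right)} \right)} \left(F{\left(-5,10 \right)} - 84\right) = 0 \left(\left(-5\right) 10 - 84\right) = 0 \left(-50 - 84\right) = 0 \left(-134\right) = 0$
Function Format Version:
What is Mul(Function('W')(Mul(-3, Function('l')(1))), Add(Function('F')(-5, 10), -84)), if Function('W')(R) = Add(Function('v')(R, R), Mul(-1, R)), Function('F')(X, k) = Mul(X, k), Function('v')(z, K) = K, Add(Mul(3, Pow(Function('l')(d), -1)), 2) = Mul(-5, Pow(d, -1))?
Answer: 0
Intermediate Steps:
Function('l')(d) = Mul(3, Pow(Add(-2, Mul(-5, Pow(d, -1))), -1))
Function('W')(R) = 0 (Function('W')(R) = Add(R, Mul(-1, R)) = 0)
Mul(Function('W')(Mul(-3, Function('l')(1))), Add(Function('F')(-5, 10), -84)) = Mul(0, Add(Mul(-5, 10), -84)) = Mul(0, Add(-50, -84)) = Mul(0, -134) = 0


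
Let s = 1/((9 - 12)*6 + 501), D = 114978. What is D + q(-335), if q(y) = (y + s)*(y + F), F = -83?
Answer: 123168446/483 ≈ 2.5501e+5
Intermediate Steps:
s = 1/483 (s = 1/(-3*6 + 501) = 1/(-18 + 501) = 1/483 ≈ 0.0020704)
q(y) = (-83 + y)*(1/483 + y) (q(y) = (y + 1/483)*(y - 83) = (1/483 + y)*(-83 + y) = (-83 + y)*(1/483 + y))
D + q(-335) = 114978 + (-83/483 + (-335)² - 40088/483*(-335)) = 114978 + (-83/483 + 112225 + 13429480/483) = 114978 + 67634072/483 = 123168446/483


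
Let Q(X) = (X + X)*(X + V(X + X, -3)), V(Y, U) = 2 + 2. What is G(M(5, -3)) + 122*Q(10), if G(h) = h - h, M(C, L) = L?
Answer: 34160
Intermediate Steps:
V(Y, U) = 4
Q(X) = 2*X*(4 + X) (Q(X) = (X + X)*(X + 4) = (2*X)*(4 + X) = 2*X*(4 + X))
G(h) = 0
G(M(5, -3)) + 122*Q(10) = 0 + 122*(2*10*(4 + 10)) = 0 + 122*(2*10*14) = 0 + 122*280 = 0 + 34160 = 34160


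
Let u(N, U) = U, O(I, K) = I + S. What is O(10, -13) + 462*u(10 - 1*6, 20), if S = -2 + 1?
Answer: 9249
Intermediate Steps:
S = -1
O(I, K) = -1 + I (O(I, K) = I - 1 = -1 + I)
O(10, -13) + 462*u(10 - 1*6, 20) = (-1 + 10) + 462*20 = 9 + 9240 = 9249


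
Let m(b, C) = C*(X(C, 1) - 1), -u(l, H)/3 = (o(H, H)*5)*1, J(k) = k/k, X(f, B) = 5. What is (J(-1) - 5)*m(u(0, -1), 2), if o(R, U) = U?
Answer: -32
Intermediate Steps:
J(k) = 1
u(l, H) = -15*H (u(l, H) = -3*H*5 = -3*5*H = -15*H)
m(b, C) = 4*C (m(b, C) = C*(5 - 1) = C*4 = 4*C)
(J(-1) - 5)*m(u(0, -1), 2) = (1 - 5)*(4*2) = -4*8 = -32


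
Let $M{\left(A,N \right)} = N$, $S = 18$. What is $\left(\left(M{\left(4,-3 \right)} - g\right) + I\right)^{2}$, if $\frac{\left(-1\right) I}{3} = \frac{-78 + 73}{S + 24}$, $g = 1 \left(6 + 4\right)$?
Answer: $\frac{31329}{196} \approx 159.84$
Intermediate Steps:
$g = 10$ ($g = 1 \cdot 10 = 10$)
$I = \frac{5}{14}$ ($I = - 3 \frac{-78 + 73}{18 + 24} = - 3 \left(- \frac{5}{42}\right) = - 3 \left(\left(-5\right) \frac{1}{42}\right) = \left(-3\right) \left(- \frac{5}{42}\right) = \frac{5}{14} \approx 0.35714$)
$\left(\left(M{\left(4,-3 \right)} - g\right) + I\right)^{2} = \left(\left(-3 - 10\right) + \frac{5}{14}\right)^{2} = \left(-13 + \frac{5}{14}\right)^{2} = \left(- \frac{177}{14}\right)^{2} = \frac{31329}{196}$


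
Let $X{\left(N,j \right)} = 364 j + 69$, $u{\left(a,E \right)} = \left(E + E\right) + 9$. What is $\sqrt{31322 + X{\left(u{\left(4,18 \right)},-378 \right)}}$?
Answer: $i \sqrt{106201} \approx 325.88 i$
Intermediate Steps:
$u{\left(a,E \right)} = 9 + 2 E$ ($u{\left(a,E \right)} = 2 E + 9 = 9 + 2 E$)
$X{\left(N,j \right)} = 69 + 364 j$
$\sqrt{31322 + X{\left(u{\left(4,18 \right)},-378 \right)}} = \sqrt{31322 + \left(69 + 364 \left(-378\right)\right)} = \sqrt{31322 + \left(69 - 137592\right)} = \sqrt{31322 - 137523} = \sqrt{-106201} = i \sqrt{106201}$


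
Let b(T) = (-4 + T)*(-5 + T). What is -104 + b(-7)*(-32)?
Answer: -4328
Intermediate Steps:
b(T) = (-5 + T)*(-4 + T)
-104 + b(-7)*(-32) = -104 + (20 + (-7)² - 9*(-7))*(-32) = -104 + (20 + 49 + 63)*(-32) = -104 + 132*(-32) = -104 - 4224 = -4328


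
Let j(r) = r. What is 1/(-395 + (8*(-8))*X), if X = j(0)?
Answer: -1/395 ≈ -0.0025316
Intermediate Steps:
X = 0
1/(-395 + (8*(-8))*X) = 1/(-395 + (8*(-8))*0) = 1/(-395 - 64*0) = 1/(-395 + 0) = 1/(-395) = -1/395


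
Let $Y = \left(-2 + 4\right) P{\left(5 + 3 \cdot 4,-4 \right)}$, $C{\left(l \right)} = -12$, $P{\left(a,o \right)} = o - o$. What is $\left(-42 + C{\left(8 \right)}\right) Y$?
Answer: $0$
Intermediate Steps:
$P{\left(a,o \right)} = 0$
$Y = 0$ ($Y = \left(-2 + 4\right) 0 = 2 \cdot 0 = 0$)
$\left(-42 + C{\left(8 \right)}\right) Y = \left(-42 - 12\right) 0 = \left(-54\right) 0 = 0$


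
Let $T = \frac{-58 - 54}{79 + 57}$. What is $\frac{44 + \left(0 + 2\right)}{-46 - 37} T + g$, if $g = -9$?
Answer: $- \frac{12055}{1411} \approx -8.5436$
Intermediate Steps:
$T = - \frac{14}{17}$ ($T = - \frac{112}{136} = \left(-112\right) \frac{1}{136} = - \frac{14}{17} \approx -0.82353$)
$\frac{44 + \left(0 + 2\right)}{-46 - 37} T + g = \frac{44 + \left(0 + 2\right)}{-46 - 37} \left(- \frac{14}{17}\right) - 9 = \frac{44 + 2}{-83} \left(- \frac{14}{17}\right) - 9 = 46 \left(- \frac{1}{83}\right) \left(- \frac{14}{17}\right) - 9 = \left(- \frac{46}{83}\right) \left(- \frac{14}{17}\right) - 9 = \frac{644}{1411} - 9 = - \frac{12055}{1411}$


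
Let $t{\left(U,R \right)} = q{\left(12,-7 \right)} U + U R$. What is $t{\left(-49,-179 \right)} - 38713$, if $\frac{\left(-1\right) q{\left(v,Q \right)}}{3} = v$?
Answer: $-28178$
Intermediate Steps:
$q{\left(v,Q \right)} = - 3 v$
$t{\left(U,R \right)} = - 36 U + R U$ ($t{\left(U,R \right)} = \left(-3\right) 12 U + U R = - 36 U + R U$)
$t{\left(-49,-179 \right)} - 38713 = - 49 \left(-36 - 179\right) - 38713 = \left(-49\right) \left(-215\right) - 38713 = 10535 - 38713 = -28178$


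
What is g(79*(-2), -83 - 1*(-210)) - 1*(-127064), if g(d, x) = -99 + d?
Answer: 126807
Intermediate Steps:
g(79*(-2), -83 - 1*(-210)) - 1*(-127064) = (-99 + 79*(-2)) - 1*(-127064) = (-99 - 158) + 127064 = -257 + 127064 = 126807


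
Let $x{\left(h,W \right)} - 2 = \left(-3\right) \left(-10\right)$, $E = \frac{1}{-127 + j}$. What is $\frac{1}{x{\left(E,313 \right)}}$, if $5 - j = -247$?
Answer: $\frac{1}{32} \approx 0.03125$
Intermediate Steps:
$j = 252$ ($j = 5 - -247 = 5 + 247 = 252$)
$E = \frac{1}{125}$ ($E = \frac{1}{-127 + 252} = \frac{1}{125} \approx 0.008$)
$x{\left(h,W \right)} = 32$ ($x{\left(h,W \right)} = 2 - -30 = 2 + 30 = 32$)
$\frac{1}{x{\left(E,313 \right)}} = \frac{1}{32}$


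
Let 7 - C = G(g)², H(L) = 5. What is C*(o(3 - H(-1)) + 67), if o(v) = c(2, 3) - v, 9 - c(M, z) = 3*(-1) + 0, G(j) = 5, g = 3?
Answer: -1458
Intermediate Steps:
c(M, z) = 12 (c(M, z) = 9 - (3*(-1) + 0) = 9 - (-3 + 0) = 9 - 1*(-3) = 9 + 3 = 12)
C = -18 (C = 7 - 1*5² = 7 - 1*25 = 7 - 25 = -18)
o(v) = 12 - v
C*(o(3 - H(-1)) + 67) = -18*((12 - (3 - 1*5)) + 67) = -18*((12 - (3 - 5)) + 67) = -18*((12 - 1*(-2)) + 67) = -18*((12 + 2) + 67) = -18*(14 + 67) = -18*81 = -1458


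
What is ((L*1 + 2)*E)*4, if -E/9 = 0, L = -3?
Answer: 0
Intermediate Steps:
E = 0 (E = -9*0 = 0)
((L*1 + 2)*E)*4 = ((-3*1 + 2)*0)*4 = ((-3 + 2)*0)*4 = -1*0*4 = 0*4 = 0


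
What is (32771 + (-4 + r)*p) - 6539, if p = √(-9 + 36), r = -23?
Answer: 26232 - 81*√3 ≈ 26092.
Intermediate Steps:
p = 3*√3 (p = √27 = 3*√3 ≈ 5.1962)
(32771 + (-4 + r)*p) - 6539 = (32771 + (-4 - 23)*(3*√3)) - 6539 = (32771 - 81*√3) - 6539 = 26232 - 81*√3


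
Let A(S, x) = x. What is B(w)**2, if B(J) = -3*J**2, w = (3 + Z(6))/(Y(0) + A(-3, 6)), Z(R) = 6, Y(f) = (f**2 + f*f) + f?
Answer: 729/16 ≈ 45.563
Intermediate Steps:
Y(f) = f + 2*f**2 (Y(f) = (f**2 + f**2) + f = 2*f**2 + f = f + 2*f**2)
w = 3/2 (w = (3 + 6)/(0*(1 + 2*0) + 6) = 9/(0*(1 + 0) + 6) = 9/(0*1 + 6) = 9/(0 + 6) = 9/6 = 9*(1/6) = 3/2 ≈ 1.5000)
B(w)**2 = (-3*(3/2)**2)**2 = (-3*9/4)**2 = (-27/4)**2 = 729/16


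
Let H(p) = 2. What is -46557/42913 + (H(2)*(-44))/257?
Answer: -15741493/11028641 ≈ -1.4273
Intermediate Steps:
-46557/42913 + (H(2)*(-44))/257 = -46557/42913 + (2*(-44))/257 = -46557*1/42913 - 88*1/257 = -46557/42913 - 88/257 = -15741493/11028641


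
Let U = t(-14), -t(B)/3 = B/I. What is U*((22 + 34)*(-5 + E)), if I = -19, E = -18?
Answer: 54096/19 ≈ 2847.2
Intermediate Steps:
t(B) = 3*B/19 (t(B) = -3*B/(-19) = -3*B*(-1)/19 = -(-3)*B/19 = 3*B/19)
U = -42/19 (U = (3/19)*(-14) = -42/19 ≈ -2.2105)
U*((22 + 34)*(-5 + E)) = -42*(22 + 34)*(-5 - 18)/19 = -2352*(-23)/19 = -42/19*(-1288) = 54096/19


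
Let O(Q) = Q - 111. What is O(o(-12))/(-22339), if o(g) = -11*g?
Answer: -21/22339 ≈ -0.00094006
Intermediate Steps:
O(Q) = -111 + Q
O(o(-12))/(-22339) = (-111 - 11*(-12))/(-22339) = (-111 + 132)*(-1/22339) = 21*(-1/22339) = -21/22339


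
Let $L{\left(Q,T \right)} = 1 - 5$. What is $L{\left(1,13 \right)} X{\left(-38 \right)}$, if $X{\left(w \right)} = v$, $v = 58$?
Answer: $-232$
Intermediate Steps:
$X{\left(w \right)} = 58$
$L{\left(Q,T \right)} = -4$
$L{\left(1,13 \right)} X{\left(-38 \right)} = \left(-4\right) 58 = -232$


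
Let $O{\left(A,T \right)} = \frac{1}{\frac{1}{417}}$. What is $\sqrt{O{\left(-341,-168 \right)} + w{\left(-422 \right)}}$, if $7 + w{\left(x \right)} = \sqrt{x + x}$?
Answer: $\sqrt{410 + 2 i \sqrt{211}} \approx 20.261 + 0.71693 i$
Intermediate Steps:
$O{\left(A,T \right)} = 417$ ($O{\left(A,T \right)} = \frac{1}{\frac{1}{417}} = 417$)
$w{\left(x \right)} = -7 + \sqrt{2} \sqrt{x}$ ($w{\left(x \right)} = -7 + \sqrt{x + x} = -7 + \sqrt{2 x} = -7 + \sqrt{2} \sqrt{x}$)
$\sqrt{O{\left(-341,-168 \right)} + w{\left(-422 \right)}} = \sqrt{417 - \left(7 - \sqrt{2} \sqrt{-422}\right)} = \sqrt{417 - \left(7 - \sqrt{2} i \sqrt{422}\right)} = \sqrt{417 - \left(7 - 2 i \sqrt{211}\right)} = \sqrt{410 + 2 i \sqrt{211}}$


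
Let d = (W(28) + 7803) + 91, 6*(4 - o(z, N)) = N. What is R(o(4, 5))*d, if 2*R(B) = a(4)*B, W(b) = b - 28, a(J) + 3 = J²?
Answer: 974909/6 ≈ 1.6248e+5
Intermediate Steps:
a(J) = -3 + J²
o(z, N) = 4 - N/6
W(b) = -28 + b
R(B) = 13*B/2 (R(B) = ((-3 + 4²)*B)/2 = ((-3 + 16)*B)/2 = (13*B)/2 = 13*B/2)
d = 7894 (d = ((-28 + 28) + 7803) + 91 = (0 + 7803) + 91 = 7803 + 91 = 7894)
R(o(4, 5))*d = (13*(4 - ⅙*5)/2)*7894 = (13*(4 - ⅚)/2)*7894 = ((13/2)*(19/6))*7894 = (247/12)*7894 = 974909/6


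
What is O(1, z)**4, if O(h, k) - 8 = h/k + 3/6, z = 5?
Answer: 57289761/10000 ≈ 5729.0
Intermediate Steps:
O(h, k) = 17/2 + h/k (O(h, k) = 8 + (h/k + 3/6) = 8 + (h/k + 3*(1/6)) = 8 + (h/k + 1/2) = 8 + (1/2 + h/k) = 17/2 + h/k)
O(1, z)**4 = (17/2 + 1/5)**4 = (87/10)**4 = 57289761/10000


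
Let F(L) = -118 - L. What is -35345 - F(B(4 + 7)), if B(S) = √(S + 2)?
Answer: -35227 + √13 ≈ -35223.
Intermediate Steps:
B(S) = √(2 + S)
-35345 - F(B(4 + 7)) = -35345 - (-118 - √(2 + (4 + 7))) = -35345 - (-118 - √(2 + 11)) = -35345 - (-118 - √13) = -35345 + (118 + √13) = -35227 + √13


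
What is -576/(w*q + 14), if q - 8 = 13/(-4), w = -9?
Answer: 2304/115 ≈ 20.035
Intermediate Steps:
q = 19/4 (q = 8 + 13/(-4) = 8 + 13*(-¼) = 8 - 13/4 = 19/4 ≈ 4.7500)
-576/(w*q + 14) = -576/(-9*19/4 + 14) = -576/(-171/4 + 14) = -576/(-115/4) = -576*(-4/115) = 2304/115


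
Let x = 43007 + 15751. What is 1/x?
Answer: 1/58758 ≈ 1.7019e-5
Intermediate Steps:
x = 58758
1/x = 1/58758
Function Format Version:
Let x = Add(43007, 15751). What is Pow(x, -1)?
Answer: Rational(1, 58758) ≈ 1.7019e-5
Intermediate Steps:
x = 58758
Pow(x, -1) = Pow(58758, -1) = Rational(1, 58758)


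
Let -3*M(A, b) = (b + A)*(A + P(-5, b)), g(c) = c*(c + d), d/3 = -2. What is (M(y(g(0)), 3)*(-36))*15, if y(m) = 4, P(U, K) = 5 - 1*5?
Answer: 5040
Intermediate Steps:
d = -6 (d = 3*(-2) = -6)
P(U, K) = 0 (P(U, K) = 5 - 5 = 0)
g(c) = c*(-6 + c) (g(c) = c*(c - 6) = c*(-6 + c))
M(A, b) = -A*(A + b)/3 (M(A, b) = -(b + A)*(A + 0)/3 = -(A + b)*A/3 = -A*(A + b)/3)
(M(y(g(0)), 3)*(-36))*15 = (((⅓)*4*(-1*4 - 1*3))*(-36))*15 = (((⅓)*4*(-4 - 3))*(-36))*15 = (((⅓)*4*(-7))*(-36))*15 = -28/3*(-36)*15 = 336*15 = 5040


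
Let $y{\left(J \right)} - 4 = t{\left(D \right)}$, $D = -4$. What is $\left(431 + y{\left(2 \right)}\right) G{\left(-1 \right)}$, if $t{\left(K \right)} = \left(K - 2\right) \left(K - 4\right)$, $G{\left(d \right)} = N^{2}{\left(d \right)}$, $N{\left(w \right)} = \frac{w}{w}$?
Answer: $483$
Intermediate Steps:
$N{\left(w \right)} = 1$
$G{\left(d \right)} = 1$ ($G{\left(d \right)} = 1^{2} = 1$)
$t{\left(K \right)} = \left(-4 + K\right) \left(-2 + K\right)$ ($t{\left(K \right)} = \left(-2 + K\right) \left(-4 + K\right) = \left(-4 + K\right) \left(-2 + K\right)$)
$y{\left(J \right)} = 52$ ($y{\left(J \right)} = 4 + \left(8 + \left(-4\right)^{2} - -24\right) = 4 + \left(8 + 16 + 24\right) = 4 + 48 = 52$)
$\left(431 + y{\left(2 \right)}\right) G{\left(-1 \right)} = \left(431 + 52\right) 1 = 483 \cdot 1 = 483$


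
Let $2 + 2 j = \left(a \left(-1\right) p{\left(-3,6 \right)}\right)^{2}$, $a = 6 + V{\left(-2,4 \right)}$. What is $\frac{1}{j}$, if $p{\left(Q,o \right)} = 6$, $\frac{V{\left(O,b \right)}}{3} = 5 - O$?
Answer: $\frac{1}{13121} \approx 7.6214 \cdot 10^{-5}$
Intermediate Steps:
$V{\left(O,b \right)} = 15 - 3 O$ ($V{\left(O,b \right)} = 3 \left(5 - O\right) = 15 - 3 O$)
$a = 27$ ($a = 6 + \left(15 - -6\right) = 6 + \left(15 + 6\right) = 6 + 21 = 27$)
$j = 13121$ ($j = -1 + \frac{\left(27 \left(-1\right) 6\right)^{2}}{2} = -1 + \frac{\left(\left(-27\right) 6\right)^{2}}{2} = -1 + \frac{\left(-162\right)^{2}}{2} = -1 + \frac{1}{2} \cdot 26244 = -1 + 13122 = 13121$)
$\frac{1}{j} = \frac{1}{13121}$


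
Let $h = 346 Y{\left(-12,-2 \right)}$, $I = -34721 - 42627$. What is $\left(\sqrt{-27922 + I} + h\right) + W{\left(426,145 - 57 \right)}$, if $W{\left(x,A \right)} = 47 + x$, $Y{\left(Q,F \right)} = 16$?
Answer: $6009 + 11 i \sqrt{870} \approx 6009.0 + 324.45 i$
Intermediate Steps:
$I = -77348$
$h = 5536$ ($h = 346 \cdot 16 = 5536$)
$\left(\sqrt{-27922 + I} + h\right) + W{\left(426,145 - 57 \right)} = \left(\sqrt{-27922 - 77348} + 5536\right) + \left(47 + 426\right) = \left(\sqrt{-105270} + 5536\right) + 473 = \left(11 i \sqrt{870} + 5536\right) + 473 = \left(5536 + 11 i \sqrt{870}\right) + 473 = 6009 + 11 i \sqrt{870}$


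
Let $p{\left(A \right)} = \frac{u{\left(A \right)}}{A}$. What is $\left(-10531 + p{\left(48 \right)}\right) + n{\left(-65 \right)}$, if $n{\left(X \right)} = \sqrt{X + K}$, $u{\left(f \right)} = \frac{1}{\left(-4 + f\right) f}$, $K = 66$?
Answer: $- \frac{1067489279}{101376} \approx -10530.0$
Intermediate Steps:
$u{\left(f \right)} = \frac{1}{f \left(-4 + f\right)}$
$p{\left(A \right)} = \frac{1}{A^{2} \left(-4 + A\right)}$ ($p{\left(A \right)} = \frac{\frac{1}{A} \frac{1}{-4 + A}}{A} = \frac{1}{A^{2} \left(-4 + A\right)}$)
$n{\left(X \right)} = \sqrt{66 + X}$ ($n{\left(X \right)} = \sqrt{X + 66} = \sqrt{66 + X}$)
$\left(-10531 + p{\left(48 \right)}\right) + n{\left(-65 \right)} = \left(-10531 + \frac{1}{2304 \left(-4 + 48\right)}\right) + \sqrt{66 - 65} = \left(-10531 + \frac{1}{2304 \cdot 44}\right) + \sqrt{1} = \left(-10531 + \frac{1}{2304} \cdot \frac{1}{44}\right) + 1 = \left(-10531 + \frac{1}{101376}\right) + 1 = - \frac{1067590655}{101376} + 1 = - \frac{1067489279}{101376}$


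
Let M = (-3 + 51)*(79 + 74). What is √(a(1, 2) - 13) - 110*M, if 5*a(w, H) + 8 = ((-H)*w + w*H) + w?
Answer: -807840 + 6*I*√10/5 ≈ -8.0784e+5 + 3.7947*I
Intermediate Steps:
a(w, H) = -8/5 + w/5 (a(w, H) = -8/5 + (((-H)*w + w*H) + w)/5 = -8/5 + ((-H*w + H*w) + w)/5 = -8/5 + (0 + w)/5 = -8/5 + w/5)
M = 7344 (M = 48*153 = 7344)
√(a(1, 2) - 13) - 110*M = √((-8/5 + (⅕)*1) - 13) - 110*7344 = √((-8/5 + ⅕) - 13) - 807840 = √(-7/5 - 13) - 807840 = √(-72/5) - 807840 = 6*I*√10/5 - 807840 = -807840 + 6*I*√10/5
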